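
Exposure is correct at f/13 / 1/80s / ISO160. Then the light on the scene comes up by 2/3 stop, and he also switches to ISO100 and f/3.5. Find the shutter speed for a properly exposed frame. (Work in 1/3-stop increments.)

1/1000s

Scene light: 2/3 stop brighter.
ISO: 160 → 125 → 100 — 2/3 stop dropped (darker).
Aperture: f/13 → f/11 → f/10 → f/9 → f/8 → f/7.1 → f/6.3 → f/5.6 → f/5 → f/4.5 → f/4 → f/3.5 — 3 2/3 stops larger aperture (brighter).
Net so far: 3 2/3 stops brighter. Shutter speed: 1/80 → 1/100 → 1/125 → 1/160 → 1/200 → 1/250 → 1/320 → 1/400 → 1/500 → 1/640 → 1/800 → 1/1000.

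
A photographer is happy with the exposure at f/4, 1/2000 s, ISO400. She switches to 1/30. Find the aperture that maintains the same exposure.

f/32

Shutter speed: 1/2000 → 1/1000 → 1/500 → 1/250 → 1/125 → 1/60 → 1/30 — 6 stops slower (brighter).
Need 6 stops darker from the aperture: f/4 → f/5.6 → f/8 → f/11 → f/16 → f/22 → f/32.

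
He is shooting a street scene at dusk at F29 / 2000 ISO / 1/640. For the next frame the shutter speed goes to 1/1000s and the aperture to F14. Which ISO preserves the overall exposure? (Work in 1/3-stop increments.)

ISO 800

Shutter speed: 1/640 → 1/800 → 1/1000 — 2/3 stop shorter (darker).
Aperture: f/29 → f/25 → f/22 → f/20 → f/18 → f/16 → f/14 — 2 stops wider (brighter).
Net change so far: 1 1/3 stops brighter. Offset with the ISO: 2000 → 1600 → 1250 → 1000 → 800.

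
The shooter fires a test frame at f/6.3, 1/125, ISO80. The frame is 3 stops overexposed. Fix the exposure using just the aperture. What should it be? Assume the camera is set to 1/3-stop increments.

Overexposed by 3 stops → need 3 stops darker.
Aperture: f/6.3 → f/7.1 → f/8 → f/9 → f/10 → f/11 → f/13 → f/14 → f/16 → f/18.

f/18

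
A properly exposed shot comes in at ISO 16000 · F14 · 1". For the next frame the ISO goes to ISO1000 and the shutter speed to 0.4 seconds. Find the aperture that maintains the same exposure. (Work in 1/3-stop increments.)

f/2.2

ISO: 16000 → 12800 → 10000 → 8000 → 6400 → 5000 → 4000 → 3200 → 2500 → 2000 → 1600 → 1250 → 1000 — 4 stops dropped (darker).
Shutter speed: 1 → 0.8 → 0.6 → 0.5 → 0.4 — 1 1/3 stops shorter (darker).
Net change so far: 5 1/3 stops darker. Offset with the aperture: f/14 → f/13 → f/11 → f/10 → f/9 → f/8 → f/7.1 → f/6.3 → f/5.6 → f/5 → f/4.5 → f/4 → f/3.5 → f/3.2 → f/2.8 → f/2.5 → f/2.2.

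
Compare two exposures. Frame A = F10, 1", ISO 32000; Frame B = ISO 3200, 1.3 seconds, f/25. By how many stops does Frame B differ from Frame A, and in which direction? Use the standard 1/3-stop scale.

5 2/3 stops darker

Aperture: f/10 → f/11 → f/13 → f/14 → f/16 → f/18 → f/20 → f/22 → f/25 — 2 2/3 stops stopped down (darker).
Shutter speed: 1 → 1.3 — 1/3 stop longer (brighter).
ISO: 32000 → 25600 → 20000 → 16000 → 12800 → 10000 → 8000 → 6400 → 5000 → 4000 → 3200 — 3 1/3 stops dropped (darker).
Net: −2 2/3 +1/3 −3 1/3 = −5 2/3 stops.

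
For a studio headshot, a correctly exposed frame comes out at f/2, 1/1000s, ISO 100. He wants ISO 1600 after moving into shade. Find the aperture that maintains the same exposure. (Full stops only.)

ISO: 100 → 200 → 400 → 800 → 1600 — 4 stops raised (brighter).
Need 4 stops darker from the aperture: f/2 → f/2.8 → f/4 → f/5.6 → f/8.

f/8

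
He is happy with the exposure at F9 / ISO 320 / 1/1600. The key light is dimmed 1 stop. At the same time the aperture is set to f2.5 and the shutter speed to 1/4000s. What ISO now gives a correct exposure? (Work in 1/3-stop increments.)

Scene light: 1 stop darker.
Aperture: f/9 → f/8 → f/7.1 → f/6.3 → f/5.6 → f/5 → f/4.5 → f/4 → f/3.5 → f/3.2 → f/2.8 → f/2.5 — 3 2/3 stops opened up (brighter).
Shutter speed: 1/1600 → 1/2000 → 1/2500 → 1/3200 → 1/4000 — 1 1/3 stops shorter (darker).
Net so far: 1 1/3 stops brighter. ISO: 320 → 250 → 200 → 160 → 125.

ISO 125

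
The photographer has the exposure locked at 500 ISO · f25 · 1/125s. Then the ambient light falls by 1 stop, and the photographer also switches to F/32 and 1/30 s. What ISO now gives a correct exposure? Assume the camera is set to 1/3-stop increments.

ISO 400

Scene light: 1 stop darker.
Aperture: f/25 → f/29 → f/32 — 2/3 stop stopped down (darker).
Shutter speed: 1/125 → 1/100 → 1/80 → 1/60 → 1/50 → 1/40 → 1/30 — 2 stops slower (brighter).
Net so far: 1/3 stop brighter. ISO: 500 → 400.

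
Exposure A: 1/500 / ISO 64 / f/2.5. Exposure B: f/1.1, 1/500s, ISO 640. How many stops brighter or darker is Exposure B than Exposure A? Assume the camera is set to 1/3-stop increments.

5 2/3 stops brighter

Aperture: f/2.5 → f/2.2 → f/2 → f/1.8 → f/1.6 → f/1.4 → f/1.2 → f/1.1 — 2 1/3 stops wider (brighter).
Shutter speed: unchanged.
ISO: 64 → 80 → 100 → 125 → 160 → 200 → 250 → 320 → 400 → 500 → 640 — 3 1/3 stops higher (brighter).
Net: +2 1/3 +3 1/3 = +5 2/3 stops.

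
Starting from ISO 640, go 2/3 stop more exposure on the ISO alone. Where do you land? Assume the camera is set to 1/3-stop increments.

ISO: 640 → 800 → 1000 — 2/3 stop higher (brighter).

ISO 1000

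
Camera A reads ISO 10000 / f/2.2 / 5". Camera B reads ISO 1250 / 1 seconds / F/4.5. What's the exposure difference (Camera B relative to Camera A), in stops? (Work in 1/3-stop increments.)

Aperture: f/2.2 → f/2.5 → f/2.8 → f/3.2 → f/3.5 → f/4 → f/4.5 — 2 stops stopped down (darker).
Shutter speed: 5 → 4 → 3.2 → 2.5 → 2 → 1.6 → 1.3 → 1 — 2 1/3 stops shorter (darker).
ISO: 10000 → 8000 → 6400 → 5000 → 4000 → 3200 → 2500 → 2000 → 1600 → 1250 — 3 stops dropped (darker).
Net: −2 −2 1/3 −3 = −7 1/3 stops.

7 1/3 stops darker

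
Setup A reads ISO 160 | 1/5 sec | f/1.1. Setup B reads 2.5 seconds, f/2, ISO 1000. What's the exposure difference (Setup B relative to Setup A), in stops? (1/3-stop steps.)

Aperture: f/1.1 → f/1.2 → f/1.4 → f/1.6 → f/1.8 → f/2 — 1 2/3 stops smaller aperture (darker).
Shutter speed: 1/5 → 1/4 → 0.3 → 0.4 → 0.5 → 0.6 → 0.8 → 1 → 1.3 → 1.6 → 2 → 2.5 — 3 2/3 stops slower (brighter).
ISO: 160 → 200 → 250 → 320 → 400 → 500 → 640 → 800 → 1000 — 2 2/3 stops raised (brighter).
Net: −1 2/3 +3 2/3 +2 2/3 = +4 2/3 stops.

4 2/3 stops brighter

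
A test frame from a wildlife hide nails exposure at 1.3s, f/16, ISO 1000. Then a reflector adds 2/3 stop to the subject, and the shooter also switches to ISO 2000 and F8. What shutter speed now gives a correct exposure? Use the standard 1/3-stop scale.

1/10s

Scene light: 2/3 stop brighter.
ISO: 1000 → 1250 → 1600 → 2000 — 1 stop raised (brighter).
Aperture: f/16 → f/14 → f/13 → f/11 → f/10 → f/9 → f/8 — 2 stops opened up (brighter).
Net so far: 3 2/3 stops brighter. Shutter speed: 1.3 → 1 → 0.8 → 0.6 → 0.5 → 0.4 → 0.3 → 1/4 → 1/5 → 1/6 → 1/8 → 1/10.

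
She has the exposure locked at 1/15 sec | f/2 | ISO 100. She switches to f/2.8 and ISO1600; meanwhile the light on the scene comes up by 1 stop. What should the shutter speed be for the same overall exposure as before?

1/250s

Scene light: 1 stop brighter.
Aperture: f/2 → f/2.8 — 1 stop stopped down (darker).
ISO: 100 → 200 → 400 → 800 → 1600 — 4 stops raised (brighter).
Net so far: 4 stops brighter. Shutter speed: 1/15 → 1/30 → 1/60 → 1/125 → 1/250.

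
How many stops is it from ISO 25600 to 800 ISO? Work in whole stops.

25600 → 12800 → 6400 → 3200 → 1600 → 800 — count the steps: 5 stops.

5 stops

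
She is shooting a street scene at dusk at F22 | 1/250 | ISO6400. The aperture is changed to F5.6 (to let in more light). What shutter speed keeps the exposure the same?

Aperture: f/22 → f/16 → f/11 → f/8 → f/5.6 — 4 stops larger aperture (brighter).
Need 4 stops darker from the shutter speed: 1/250 → 1/500 → 1/1000 → 1/2000 → 1/4000.

1/4000s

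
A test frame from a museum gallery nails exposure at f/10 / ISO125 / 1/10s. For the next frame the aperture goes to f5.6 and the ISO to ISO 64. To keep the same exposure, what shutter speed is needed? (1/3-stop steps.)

1/15s

Aperture: f/10 → f/9 → f/8 → f/7.1 → f/6.3 → f/5.6 — 1 2/3 stops wider (brighter).
ISO: 125 → 100 → 80 → 64 — 1 stop dropped (darker).
Net change so far: 2/3 stop brighter. Offset with the shutter speed: 1/10 → 1/13 → 1/15.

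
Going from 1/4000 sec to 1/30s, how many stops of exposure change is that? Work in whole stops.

1/4000 → 1/2000 → 1/1000 → 1/500 → 1/250 → 1/125 → 1/60 → 1/30 — count the steps: 7 stops.

7 stops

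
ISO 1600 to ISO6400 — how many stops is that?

1600 → 3200 → 6400 — count the steps: 2 stops.

2 stops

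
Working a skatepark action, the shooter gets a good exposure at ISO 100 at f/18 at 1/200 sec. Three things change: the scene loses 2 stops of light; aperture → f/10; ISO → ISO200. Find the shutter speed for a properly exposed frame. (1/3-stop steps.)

Scene light: 2 stops darker.
Aperture: f/18 → f/16 → f/14 → f/13 → f/11 → f/10 — 1 2/3 stops opened up (brighter).
ISO: 100 → 125 → 160 → 200 — 1 stop higher (brighter).
Net so far: 2/3 stop brighter. Shutter speed: 1/200 → 1/250 → 1/320.

1/320s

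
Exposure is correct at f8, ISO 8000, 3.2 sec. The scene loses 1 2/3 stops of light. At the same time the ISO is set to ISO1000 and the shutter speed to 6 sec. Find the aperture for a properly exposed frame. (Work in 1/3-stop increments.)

f/2.2

Scene light: 1 2/3 stops darker.
ISO: 8000 → 6400 → 5000 → 4000 → 3200 → 2500 → 2000 → 1600 → 1250 → 1000 — 3 stops lower (darker).
Shutter speed: 3.2 → 4 → 5 → 6 — 1 stop longer (brighter).
Net so far: 3 2/3 stops darker. Aperture: f/8 → f/7.1 → f/6.3 → f/5.6 → f/5 → f/4.5 → f/4 → f/3.5 → f/3.2 → f/2.8 → f/2.5 → f/2.2.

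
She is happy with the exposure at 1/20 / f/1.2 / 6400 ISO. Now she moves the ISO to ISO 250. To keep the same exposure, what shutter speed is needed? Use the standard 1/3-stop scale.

ISO: 6400 → 5000 → 4000 → 3200 → 2500 → 2000 → 1600 → 1250 → 1000 → 800 → 640 → 500 → 400 → 320 → 250 — 4 2/3 stops lower (darker).
Need 4 2/3 stops brighter from the shutter speed: 1/20 → 1/15 → 1/13 → 1/10 → 1/8 → 1/6 → 1/5 → 1/4 → 0.3 → 0.4 → 0.5 → 0.6 → 0.8 → 1 → 1.3.

1.3 s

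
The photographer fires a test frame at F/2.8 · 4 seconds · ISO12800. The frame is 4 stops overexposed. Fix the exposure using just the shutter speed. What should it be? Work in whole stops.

Overexposed by 4 stops → need 4 stops darker.
Shutter speed: 4 → 2 → 1 → 1/2 → 1/4.

1/4s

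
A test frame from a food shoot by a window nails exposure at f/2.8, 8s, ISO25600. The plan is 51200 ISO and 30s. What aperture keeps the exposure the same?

f/8

ISO: 25600 → 51200 — 1 stop raised (brighter).
Shutter speed: 8 → 15 → 30 — 2 stops longer (brighter).
Net change so far: 3 stops brighter. Offset with the aperture: f/2.8 → f/4 → f/5.6 → f/8.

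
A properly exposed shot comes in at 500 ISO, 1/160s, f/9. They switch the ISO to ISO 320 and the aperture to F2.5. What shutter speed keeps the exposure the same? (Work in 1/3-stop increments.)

1/1250s

ISO: 500 → 400 → 320 — 2/3 stop dropped (darker).
Aperture: f/9 → f/8 → f/7.1 → f/6.3 → f/5.6 → f/5 → f/4.5 → f/4 → f/3.5 → f/3.2 → f/2.8 → f/2.5 — 3 2/3 stops wider (brighter).
Net change so far: 3 stops brighter. Offset with the shutter speed: 1/160 → 1/200 → 1/250 → 1/320 → 1/400 → 1/500 → 1/640 → 1/800 → 1/1000 → 1/1250.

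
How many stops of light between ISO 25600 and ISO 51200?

25600 → 51200 — count the steps: 1 stop.

1 stop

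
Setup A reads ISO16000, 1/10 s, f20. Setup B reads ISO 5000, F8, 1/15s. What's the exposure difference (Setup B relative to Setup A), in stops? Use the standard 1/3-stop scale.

Aperture: f/20 → f/18 → f/16 → f/14 → f/13 → f/11 → f/10 → f/9 → f/8 — 2 2/3 stops opened up (brighter).
Shutter speed: 1/10 → 1/13 → 1/15 — 2/3 stop faster (darker).
ISO: 16000 → 12800 → 10000 → 8000 → 6400 → 5000 — 1 2/3 stops dropped (darker).
Net: +2 2/3 −2/3 −1 2/3 = +1/3 stops.

1/3 stop brighter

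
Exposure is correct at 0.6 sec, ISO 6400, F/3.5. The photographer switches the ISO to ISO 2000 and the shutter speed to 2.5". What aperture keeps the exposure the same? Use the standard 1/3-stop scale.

f/4

ISO: 6400 → 5000 → 4000 → 3200 → 2500 → 2000 — 1 2/3 stops dropped (darker).
Shutter speed: 0.6 → 0.8 → 1 → 1.3 → 1.6 → 2 → 2.5 — 2 stops slower (brighter).
Net change so far: 1/3 stop brighter. Offset with the aperture: f/3.5 → f/4.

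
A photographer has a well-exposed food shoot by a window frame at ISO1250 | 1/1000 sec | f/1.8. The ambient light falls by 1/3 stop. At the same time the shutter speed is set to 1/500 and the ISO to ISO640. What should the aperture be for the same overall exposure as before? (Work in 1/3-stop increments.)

Scene light: 1/3 stop darker.
Shutter speed: 1/1000 → 1/800 → 1/640 → 1/500 — 1 stop longer (brighter).
ISO: 1250 → 1000 → 800 → 640 — 1 stop dropped (darker).
Net so far: 1/3 stop darker. Aperture: f/1.8 → f/1.6.

f/1.6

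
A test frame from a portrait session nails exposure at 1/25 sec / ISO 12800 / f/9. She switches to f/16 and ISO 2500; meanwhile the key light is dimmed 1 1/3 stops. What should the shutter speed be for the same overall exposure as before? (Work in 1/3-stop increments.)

Scene light: 1 1/3 stops darker.
Aperture: f/9 → f/10 → f/11 → f/13 → f/14 → f/16 — 1 2/3 stops stopped down (darker).
ISO: 12800 → 10000 → 8000 → 6400 → 5000 → 4000 → 3200 → 2500 — 2 1/3 stops dropped (darker).
Net so far: 5 1/3 stops darker. Shutter speed: 1/25 → 1/20 → 1/15 → 1/13 → 1/10 → 1/8 → 1/6 → 1/5 → 1/4 → 0.3 → 0.4 → 0.5 → 0.6 → 0.8 → 1 → 1.3 → 1.6.

1.6 s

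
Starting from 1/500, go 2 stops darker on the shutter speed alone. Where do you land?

Shutter speed: 1/500 → 1/1000 → 1/2000 — 2 stops shorter (darker).

1/2000s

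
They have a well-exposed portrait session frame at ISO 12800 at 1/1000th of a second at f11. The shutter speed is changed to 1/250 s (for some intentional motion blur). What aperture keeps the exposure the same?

Shutter speed: 1/1000 → 1/500 → 1/250 — 2 stops longer (brighter).
Need 2 stops darker from the aperture: f/11 → f/16 → f/22.

f/22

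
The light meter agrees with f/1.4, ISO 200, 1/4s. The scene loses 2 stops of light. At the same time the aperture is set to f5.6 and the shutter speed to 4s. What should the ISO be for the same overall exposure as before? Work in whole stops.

ISO 800

Scene light: 2 stops darker.
Aperture: f/1.4 → f/2 → f/2.8 → f/4 → f/5.6 — 4 stops smaller aperture (darker).
Shutter speed: 1/4 → 1/2 → 1 → 2 → 4 — 4 stops slower (brighter).
Net so far: 2 stops darker. ISO: 200 → 400 → 800.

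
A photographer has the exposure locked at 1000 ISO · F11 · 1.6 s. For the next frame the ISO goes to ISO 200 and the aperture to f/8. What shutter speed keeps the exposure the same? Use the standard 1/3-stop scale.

ISO: 1000 → 800 → 640 → 500 → 400 → 320 → 250 → 200 — 2 1/3 stops lower (darker).
Aperture: f/11 → f/10 → f/9 → f/8 — 1 stop larger aperture (brighter).
Net change so far: 1 1/3 stops darker. Offset with the shutter speed: 1.6 → 2 → 2.5 → 3.2 → 4.

4 s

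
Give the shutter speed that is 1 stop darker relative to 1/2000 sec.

Shutter speed: 1/2000 → 1/4000 — 1 stop shorter (darker).

1/4000s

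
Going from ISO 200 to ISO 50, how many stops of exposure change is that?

2 stops

200 → 100 → 50 — count the steps: 2 stops.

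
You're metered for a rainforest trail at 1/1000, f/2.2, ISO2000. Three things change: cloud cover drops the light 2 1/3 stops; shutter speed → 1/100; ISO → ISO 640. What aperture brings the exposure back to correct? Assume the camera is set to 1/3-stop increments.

f/1.8

Scene light: 2 1/3 stops darker.
Shutter speed: 1/1000 → 1/800 → 1/640 → 1/500 → 1/400 → 1/320 → 1/250 → 1/200 → 1/160 → 1/125 → 1/100 — 3 1/3 stops longer (brighter).
ISO: 2000 → 1600 → 1250 → 1000 → 800 → 640 — 1 2/3 stops lower (darker).
Net so far: 2/3 stop darker. Aperture: f/2.2 → f/2 → f/1.8.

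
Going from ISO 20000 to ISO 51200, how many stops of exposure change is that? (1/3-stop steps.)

20000 → 25600 → 32000 → 40000 → 51200 — count the steps: 4 third-stops = 1 1/3 stops.

1 1/3 stops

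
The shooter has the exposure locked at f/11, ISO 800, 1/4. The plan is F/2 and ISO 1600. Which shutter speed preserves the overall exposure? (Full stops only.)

Aperture: f/11 → f/8 → f/5.6 → f/4 → f/2.8 → f/2 — 5 stops wider (brighter).
ISO: 800 → 1600 — 1 stop raised (brighter).
Net change so far: 6 stops brighter. Offset with the shutter speed: 1/4 → 1/8 → 1/15 → 1/30 → 1/60 → 1/125 → 1/250.

1/250s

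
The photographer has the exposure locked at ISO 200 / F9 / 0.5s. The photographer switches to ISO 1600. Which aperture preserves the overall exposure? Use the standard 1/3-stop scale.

ISO: 200 → 250 → 320 → 400 → 500 → 640 → 800 → 1000 → 1250 → 1600 — 3 stops higher (brighter).
Need 3 stops darker from the aperture: f/9 → f/10 → f/11 → f/13 → f/14 → f/16 → f/18 → f/20 → f/22 → f/25.

f/25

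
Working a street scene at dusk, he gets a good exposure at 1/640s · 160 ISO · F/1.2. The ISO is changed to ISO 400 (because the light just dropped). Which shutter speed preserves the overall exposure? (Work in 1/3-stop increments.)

1/1600s

ISO: 160 → 200 → 250 → 320 → 400 — 1 1/3 stops higher (brighter).
Need 1 1/3 stops darker from the shutter speed: 1/640 → 1/800 → 1/1000 → 1/1250 → 1/1600.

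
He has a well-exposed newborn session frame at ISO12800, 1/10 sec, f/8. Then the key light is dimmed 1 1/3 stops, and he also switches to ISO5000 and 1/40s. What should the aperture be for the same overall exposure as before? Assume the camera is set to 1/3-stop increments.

f/1.6

Scene light: 1 1/3 stops darker.
ISO: 12800 → 10000 → 8000 → 6400 → 5000 — 1 1/3 stops lower (darker).
Shutter speed: 1/10 → 1/13 → 1/15 → 1/20 → 1/25 → 1/30 → 1/40 — 2 stops shorter (darker).
Net so far: 4 2/3 stops darker. Aperture: f/8 → f/7.1 → f/6.3 → f/5.6 → f/5 → f/4.5 → f/4 → f/3.5 → f/3.2 → f/2.8 → f/2.5 → f/2.2 → f/2 → f/1.8 → f/1.6.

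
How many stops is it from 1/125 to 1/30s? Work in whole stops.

2 stops

1/125 → 1/60 → 1/30 — count the steps: 2 stops.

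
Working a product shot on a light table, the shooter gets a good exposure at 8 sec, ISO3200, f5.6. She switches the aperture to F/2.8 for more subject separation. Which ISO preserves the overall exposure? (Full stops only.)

ISO 800

Aperture: f/5.6 → f/4 → f/2.8 — 2 stops opened up (brighter).
Need 2 stops darker from the ISO: 3200 → 1600 → 800.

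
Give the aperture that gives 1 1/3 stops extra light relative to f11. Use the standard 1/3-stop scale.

Aperture: f/11 → f/10 → f/9 → f/8 → f/7.1 — 1 1/3 stops opened up (brighter).

f/7.1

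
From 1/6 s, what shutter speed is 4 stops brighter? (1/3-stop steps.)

Shutter speed: 1/6 → 1/5 → 1/4 → 0.3 → 0.4 → 0.5 → 0.6 → 0.8 → 1 → 1.3 → 1.6 → 2 → 2.5 — 4 stops longer (brighter).

2.5 s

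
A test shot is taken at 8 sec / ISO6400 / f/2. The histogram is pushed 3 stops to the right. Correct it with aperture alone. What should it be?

Overexposed by 3 stops → need 3 stops darker.
Aperture: f/2 → f/2.8 → f/4 → f/5.6.

f/5.6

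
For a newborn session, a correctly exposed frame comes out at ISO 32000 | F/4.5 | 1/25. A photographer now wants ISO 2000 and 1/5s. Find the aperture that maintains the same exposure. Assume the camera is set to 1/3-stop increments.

ISO: 32000 → 25600 → 20000 → 16000 → 12800 → 10000 → 8000 → 6400 → 5000 → 4000 → 3200 → 2500 → 2000 — 4 stops lower (darker).
Shutter speed: 1/25 → 1/20 → 1/15 → 1/13 → 1/10 → 1/8 → 1/6 → 1/5 — 2 1/3 stops slower (brighter).
Net change so far: 1 2/3 stops darker. Offset with the aperture: f/4.5 → f/4 → f/3.5 → f/3.2 → f/2.8 → f/2.5.

f/2.5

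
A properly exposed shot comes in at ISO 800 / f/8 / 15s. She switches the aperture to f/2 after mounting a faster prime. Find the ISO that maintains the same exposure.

Aperture: f/8 → f/5.6 → f/4 → f/2.8 → f/2 — 4 stops opened up (brighter).
Need 4 stops darker from the ISO: 800 → 400 → 200 → 100 → 50.

ISO 50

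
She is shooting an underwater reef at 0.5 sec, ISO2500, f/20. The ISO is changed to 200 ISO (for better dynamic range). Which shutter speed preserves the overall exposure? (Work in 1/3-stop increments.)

ISO: 2500 → 2000 → 1600 → 1250 → 1000 → 800 → 640 → 500 → 400 → 320 → 250 → 200 — 3 2/3 stops dropped (darker).
Need 3 2/3 stops brighter from the shutter speed: 0.5 → 0.6 → 0.8 → 1 → 1.3 → 1.6 → 2 → 2.5 → 3.2 → 4 → 5 → 6.

6 s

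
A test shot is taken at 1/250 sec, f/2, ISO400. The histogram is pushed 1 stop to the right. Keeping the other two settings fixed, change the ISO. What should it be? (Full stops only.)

ISO 200

Overexposed by 1 stop → need 1 stop darker.
ISO: 400 → 200.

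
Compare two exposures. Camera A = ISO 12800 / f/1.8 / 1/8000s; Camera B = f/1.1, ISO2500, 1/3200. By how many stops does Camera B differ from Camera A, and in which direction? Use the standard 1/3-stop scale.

1/3 stop brighter

Aperture: f/1.8 → f/1.6 → f/1.4 → f/1.2 → f/1.1 — 1 1/3 stops wider (brighter).
Shutter speed: 1/8000 → 1/6400 → 1/5000 → 1/4000 → 1/3200 — 1 1/3 stops longer (brighter).
ISO: 12800 → 10000 → 8000 → 6400 → 5000 → 4000 → 3200 → 2500 — 2 1/3 stops lower (darker).
Net: +1 1/3 +1 1/3 −2 1/3 = +1/3 stops.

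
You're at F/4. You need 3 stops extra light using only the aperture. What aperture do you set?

Aperture: f/4 → f/2.8 → f/2 → f/1.4 — 3 stops larger aperture (brighter).

f/1.4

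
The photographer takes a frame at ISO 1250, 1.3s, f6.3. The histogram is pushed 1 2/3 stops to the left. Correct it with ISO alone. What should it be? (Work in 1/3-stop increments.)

Underexposed by 1 2/3 stops → need 1 2/3 stops brighter.
ISO: 1250 → 1600 → 2000 → 2500 → 3200 → 4000.

ISO 4000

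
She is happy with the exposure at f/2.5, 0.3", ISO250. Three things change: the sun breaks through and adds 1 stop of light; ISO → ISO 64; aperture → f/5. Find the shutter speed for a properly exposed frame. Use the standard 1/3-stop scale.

2.5 s

Scene light: 1 stop brighter.
ISO: 250 → 200 → 160 → 125 → 100 → 80 → 64 — 2 stops dropped (darker).
Aperture: f/2.5 → f/2.8 → f/3.2 → f/3.5 → f/4 → f/4.5 → f/5 — 2 stops narrower (darker).
Net so far: 3 stops darker. Shutter speed: 0.3 → 0.4 → 0.5 → 0.6 → 0.8 → 1 → 1.3 → 1.6 → 2 → 2.5.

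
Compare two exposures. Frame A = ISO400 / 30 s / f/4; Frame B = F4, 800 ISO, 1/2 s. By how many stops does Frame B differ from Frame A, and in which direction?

5 stops darker

Aperture: unchanged.
Shutter speed: 30 → 15 → 8 → 4 → 2 → 1 → 1/2 — 6 stops faster (darker).
ISO: 400 → 800 — 1 stop raised (brighter).
Net: −6 +1 = −5 stops.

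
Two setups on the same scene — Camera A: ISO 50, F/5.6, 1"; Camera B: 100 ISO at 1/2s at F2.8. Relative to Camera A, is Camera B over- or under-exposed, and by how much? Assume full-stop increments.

Aperture: f/5.6 → f/4 → f/2.8 — 2 stops larger aperture (brighter).
Shutter speed: 1 → 1/2 — 1 stop shorter (darker).
ISO: 50 → 100 — 1 stop raised (brighter).
Net: +2 −1 +1 = +2 stops.

2 stops brighter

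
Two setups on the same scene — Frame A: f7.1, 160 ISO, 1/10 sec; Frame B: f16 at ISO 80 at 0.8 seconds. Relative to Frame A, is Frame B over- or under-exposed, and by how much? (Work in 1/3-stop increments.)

Aperture: f/7.1 → f/8 → f/9 → f/10 → f/11 → f/13 → f/14 → f/16 — 2 1/3 stops narrower (darker).
Shutter speed: 1/10 → 1/8 → 1/6 → 1/5 → 1/4 → 0.3 → 0.4 → 0.5 → 0.6 → 0.8 — 3 stops slower (brighter).
ISO: 160 → 125 → 100 → 80 — 1 stop lower (darker).
Net: −2 1/3 +3 −1 = −1/3 stops.

1/3 stop darker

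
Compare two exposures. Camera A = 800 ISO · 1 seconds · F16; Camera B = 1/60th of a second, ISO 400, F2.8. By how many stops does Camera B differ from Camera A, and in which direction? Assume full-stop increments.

2 stops darker

Aperture: f/16 → f/11 → f/8 → f/5.6 → f/4 → f/2.8 — 5 stops larger aperture (brighter).
Shutter speed: 1 → 1/2 → 1/4 → 1/8 → 1/15 → 1/30 → 1/60 — 6 stops shorter (darker).
ISO: 800 → 400 — 1 stop dropped (darker).
Net: +5 −6 −1 = −2 stops.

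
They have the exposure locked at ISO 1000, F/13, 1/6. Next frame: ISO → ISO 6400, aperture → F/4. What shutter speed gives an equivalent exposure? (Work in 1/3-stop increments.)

ISO: 1000 → 1250 → 1600 → 2000 → 2500 → 3200 → 4000 → 5000 → 6400 — 2 2/3 stops higher (brighter).
Aperture: f/13 → f/11 → f/10 → f/9 → f/8 → f/7.1 → f/6.3 → f/5.6 → f/5 → f/4.5 → f/4 — 3 1/3 stops wider (brighter).
Net change so far: 6 stops brighter. Offset with the shutter speed: 1/6 → 1/8 → 1/10 → 1/13 → 1/15 → 1/20 → 1/25 → 1/30 → 1/40 → 1/50 → 1/60 → 1/80 → 1/100 → 1/125 → 1/160 → 1/200 → 1/250 → 1/320 → 1/400.

1/400s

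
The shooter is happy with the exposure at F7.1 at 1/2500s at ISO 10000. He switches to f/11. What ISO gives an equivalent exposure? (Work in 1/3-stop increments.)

ISO 25600

Aperture: f/7.1 → f/8 → f/9 → f/10 → f/11 — 1 1/3 stops smaller aperture (darker).
Need 1 1/3 stops brighter from the ISO: 10000 → 12800 → 16000 → 20000 → 25600.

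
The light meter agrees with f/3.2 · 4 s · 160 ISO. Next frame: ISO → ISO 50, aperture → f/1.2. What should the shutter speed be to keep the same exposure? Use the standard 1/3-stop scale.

ISO: 160 → 125 → 100 → 80 → 64 → 50 — 1 2/3 stops lower (darker).
Aperture: f/3.2 → f/2.8 → f/2.5 → f/2.2 → f/2 → f/1.8 → f/1.6 → f/1.4 → f/1.2 — 2 2/3 stops opened up (brighter).
Net change so far: 1 stop brighter. Offset with the shutter speed: 4 → 3.2 → 2.5 → 2.

2 s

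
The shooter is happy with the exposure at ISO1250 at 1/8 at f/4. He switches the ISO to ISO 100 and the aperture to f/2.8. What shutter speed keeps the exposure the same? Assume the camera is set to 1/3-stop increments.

ISO: 1250 → 1000 → 800 → 640 → 500 → 400 → 320 → 250 → 200 → 160 → 125 → 100 — 3 2/3 stops lower (darker).
Aperture: f/4 → f/3.5 → f/3.2 → f/2.8 — 1 stop larger aperture (brighter).
Net change so far: 2 2/3 stops darker. Offset with the shutter speed: 1/8 → 1/6 → 1/5 → 1/4 → 0.3 → 0.4 → 0.5 → 0.6 → 0.8.

0.8 s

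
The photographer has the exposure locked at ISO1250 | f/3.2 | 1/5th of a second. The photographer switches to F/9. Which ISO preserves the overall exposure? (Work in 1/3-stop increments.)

Aperture: f/3.2 → f/3.5 → f/4 → f/4.5 → f/5 → f/5.6 → f/6.3 → f/7.1 → f/8 → f/9 — 3 stops smaller aperture (darker).
Need 3 stops brighter from the ISO: 1250 → 1600 → 2000 → 2500 → 3200 → 4000 → 5000 → 6400 → 8000 → 10000.

ISO 10000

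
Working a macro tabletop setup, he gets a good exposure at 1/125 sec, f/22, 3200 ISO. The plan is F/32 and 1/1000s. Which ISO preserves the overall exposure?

Aperture: f/22 → f/32 — 1 stop stopped down (darker).
Shutter speed: 1/125 → 1/250 → 1/500 → 1/1000 — 3 stops shorter (darker).
Net change so far: 4 stops darker. Offset with the ISO: 3200 → 6400 → 12800 → 25600 → 51200.

ISO 51200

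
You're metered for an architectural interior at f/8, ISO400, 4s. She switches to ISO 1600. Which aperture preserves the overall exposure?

f/16

ISO: 400 → 800 → 1600 — 2 stops raised (brighter).
Need 2 stops darker from the aperture: f/8 → f/11 → f/16.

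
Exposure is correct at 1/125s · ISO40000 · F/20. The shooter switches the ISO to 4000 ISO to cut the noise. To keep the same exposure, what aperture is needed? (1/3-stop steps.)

f/6.3

ISO: 40000 → 32000 → 25600 → 20000 → 16000 → 12800 → 10000 → 8000 → 6400 → 5000 → 4000 — 3 1/3 stops lower (darker).
Need 3 1/3 stops brighter from the aperture: f/20 → f/18 → f/16 → f/14 → f/13 → f/11 → f/10 → f/9 → f/8 → f/7.1 → f/6.3.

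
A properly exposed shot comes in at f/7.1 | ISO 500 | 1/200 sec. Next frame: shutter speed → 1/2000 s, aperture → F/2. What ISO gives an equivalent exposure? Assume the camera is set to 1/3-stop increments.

ISO 400

Shutter speed: 1/200 → 1/250 → 1/320 → 1/400 → 1/500 → 1/640 → 1/800 → 1/1000 → 1/1250 → 1/1600 → 1/2000 — 3 1/3 stops shorter (darker).
Aperture: f/7.1 → f/6.3 → f/5.6 → f/5 → f/4.5 → f/4 → f/3.5 → f/3.2 → f/2.8 → f/2.5 → f/2.2 → f/2 — 3 2/3 stops larger aperture (brighter).
Net change so far: 1/3 stop brighter. Offset with the ISO: 500 → 400.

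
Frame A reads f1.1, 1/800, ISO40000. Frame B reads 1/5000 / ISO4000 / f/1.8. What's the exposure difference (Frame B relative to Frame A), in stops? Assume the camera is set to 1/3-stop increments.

7 1/3 stops darker

Aperture: f/1.1 → f/1.2 → f/1.4 → f/1.6 → f/1.8 — 1 1/3 stops stopped down (darker).
Shutter speed: 1/800 → 1/1000 → 1/1250 → 1/1600 → 1/2000 → 1/2500 → 1/3200 → 1/4000 → 1/5000 — 2 2/3 stops faster (darker).
ISO: 40000 → 32000 → 25600 → 20000 → 16000 → 12800 → 10000 → 8000 → 6400 → 5000 → 4000 — 3 1/3 stops lower (darker).
Net: −1 1/3 −2 2/3 −3 1/3 = −7 1/3 stops.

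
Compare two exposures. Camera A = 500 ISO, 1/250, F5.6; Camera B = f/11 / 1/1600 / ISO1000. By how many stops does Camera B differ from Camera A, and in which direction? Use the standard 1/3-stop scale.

3 2/3 stops darker

Aperture: f/5.6 → f/6.3 → f/7.1 → f/8 → f/9 → f/10 → f/11 — 2 stops stopped down (darker).
Shutter speed: 1/250 → 1/320 → 1/400 → 1/500 → 1/640 → 1/800 → 1/1000 → 1/1250 → 1/1600 — 2 2/3 stops shorter (darker).
ISO: 500 → 640 → 800 → 1000 — 1 stop raised (brighter).
Net: −2 −2 2/3 +1 = −3 2/3 stops.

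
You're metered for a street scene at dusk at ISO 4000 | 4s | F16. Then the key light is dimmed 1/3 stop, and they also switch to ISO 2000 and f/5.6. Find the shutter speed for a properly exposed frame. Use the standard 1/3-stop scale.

Scene light: 1/3 stop darker.
ISO: 4000 → 3200 → 2500 → 2000 — 1 stop dropped (darker).
Aperture: f/16 → f/14 → f/13 → f/11 → f/10 → f/9 → f/8 → f/7.1 → f/6.3 → f/5.6 — 3 stops larger aperture (brighter).
Net so far: 1 2/3 stops brighter. Shutter speed: 4 → 3.2 → 2.5 → 2 → 1.6 → 1.3.

1.3 s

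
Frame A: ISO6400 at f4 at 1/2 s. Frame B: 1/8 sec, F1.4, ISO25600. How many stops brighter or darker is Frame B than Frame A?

Aperture: f/4 → f/2.8 → f/2 → f/1.4 — 3 stops opened up (brighter).
Shutter speed: 1/2 → 1/4 → 1/8 — 2 stops shorter (darker).
ISO: 6400 → 12800 → 25600 — 2 stops higher (brighter).
Net: +3 −2 +2 = +3 stops.

3 stops brighter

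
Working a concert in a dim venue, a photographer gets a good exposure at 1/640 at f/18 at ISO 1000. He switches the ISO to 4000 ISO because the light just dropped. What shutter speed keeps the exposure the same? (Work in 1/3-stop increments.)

ISO: 1000 → 1250 → 1600 → 2000 → 2500 → 3200 → 4000 — 2 stops higher (brighter).
Need 2 stops darker from the shutter speed: 1/640 → 1/800 → 1/1000 → 1/1250 → 1/1600 → 1/2000 → 1/2500.

1/2500s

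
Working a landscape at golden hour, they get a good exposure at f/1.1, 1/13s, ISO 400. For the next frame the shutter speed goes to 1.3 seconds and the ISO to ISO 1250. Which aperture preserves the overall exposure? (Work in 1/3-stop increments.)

Shutter speed: 1/13 → 1/10 → 1/8 → 1/6 → 1/5 → 1/4 → 0.3 → 0.4 → 0.5 → 0.6 → 0.8 → 1 → 1.3 — 4 stops slower (brighter).
ISO: 400 → 500 → 640 → 800 → 1000 → 1250 — 1 2/3 stops higher (brighter).
Net change so far: 5 2/3 stops brighter. Offset with the aperture: f/1.1 → f/1.2 → f/1.4 → f/1.6 → f/1.8 → f/2 → f/2.2 → f/2.5 → f/2.8 → f/3.2 → f/3.5 → f/4 → f/4.5 → f/5 → f/5.6 → f/6.3 → f/7.1 → f/8.

f/8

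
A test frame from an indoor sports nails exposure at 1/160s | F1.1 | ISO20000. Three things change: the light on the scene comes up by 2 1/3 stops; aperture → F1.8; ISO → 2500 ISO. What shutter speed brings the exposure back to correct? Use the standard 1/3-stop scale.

1/40s

Scene light: 2 1/3 stops brighter.
Aperture: f/1.1 → f/1.2 → f/1.4 → f/1.6 → f/1.8 — 1 1/3 stops stopped down (darker).
ISO: 20000 → 16000 → 12800 → 10000 → 8000 → 6400 → 5000 → 4000 → 3200 → 2500 — 3 stops dropped (darker).
Net so far: 2 stops darker. Shutter speed: 1/160 → 1/125 → 1/100 → 1/80 → 1/60 → 1/50 → 1/40.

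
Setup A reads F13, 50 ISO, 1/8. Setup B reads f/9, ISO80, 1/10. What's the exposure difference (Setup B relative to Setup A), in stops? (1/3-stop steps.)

1 1/3 stops brighter

Aperture: f/13 → f/11 → f/10 → f/9 — 1 stop wider (brighter).
Shutter speed: 1/8 → 1/10 — 1/3 stop shorter (darker).
ISO: 50 → 64 → 80 — 2/3 stop raised (brighter).
Net: +1 −1/3 +2/3 = +1 1/3 stops.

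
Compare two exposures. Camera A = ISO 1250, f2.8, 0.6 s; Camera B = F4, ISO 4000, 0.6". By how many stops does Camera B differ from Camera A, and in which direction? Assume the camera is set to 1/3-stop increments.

Aperture: f/2.8 → f/3.2 → f/3.5 → f/4 — 1 stop smaller aperture (darker).
Shutter speed: unchanged.
ISO: 1250 → 1600 → 2000 → 2500 → 3200 → 4000 — 1 2/3 stops raised (brighter).
Net: −1 +1 2/3 = +2/3 stops.

2/3 stop brighter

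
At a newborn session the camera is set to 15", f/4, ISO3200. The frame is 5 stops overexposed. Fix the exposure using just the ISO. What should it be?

ISO 100

Overexposed by 5 stops → need 5 stops darker.
ISO: 3200 → 1600 → 800 → 400 → 200 → 100.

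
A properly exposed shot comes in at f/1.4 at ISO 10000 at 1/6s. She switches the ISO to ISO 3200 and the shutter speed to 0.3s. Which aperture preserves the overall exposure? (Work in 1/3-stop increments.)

f/1.1

ISO: 10000 → 8000 → 6400 → 5000 → 4000 → 3200 — 1 2/3 stops dropped (darker).
Shutter speed: 1/6 → 1/5 → 1/4 → 0.3 — 1 stop slower (brighter).
Net change so far: 2/3 stop darker. Offset with the aperture: f/1.4 → f/1.2 → f/1.1.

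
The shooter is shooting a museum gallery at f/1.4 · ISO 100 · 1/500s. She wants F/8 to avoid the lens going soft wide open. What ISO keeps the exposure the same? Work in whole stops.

ISO 3200

Aperture: f/1.4 → f/2 → f/2.8 → f/4 → f/5.6 → f/8 — 5 stops stopped down (darker).
Need 5 stops brighter from the ISO: 100 → 200 → 400 → 800 → 1600 → 3200.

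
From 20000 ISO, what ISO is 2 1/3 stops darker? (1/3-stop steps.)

ISO 4000

ISO: 20000 → 16000 → 12800 → 10000 → 8000 → 6400 → 5000 → 4000 — 2 1/3 stops lower (darker).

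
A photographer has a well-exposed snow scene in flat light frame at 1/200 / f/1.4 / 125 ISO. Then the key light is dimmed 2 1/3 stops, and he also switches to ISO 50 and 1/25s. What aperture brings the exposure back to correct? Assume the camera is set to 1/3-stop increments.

Scene light: 2 1/3 stops darker.
ISO: 125 → 100 → 80 → 64 → 50 — 1 1/3 stops lower (darker).
Shutter speed: 1/200 → 1/160 → 1/125 → 1/100 → 1/80 → 1/60 → 1/50 → 1/40 → 1/30 → 1/25 — 3 stops slower (brighter).
Net so far: 2/3 stop darker. Aperture: f/1.4 → f/1.2 → f/1.1.

f/1.1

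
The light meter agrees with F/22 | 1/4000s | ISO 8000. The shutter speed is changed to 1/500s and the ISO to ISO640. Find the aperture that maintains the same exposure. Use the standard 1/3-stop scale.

Shutter speed: 1/4000 → 1/3200 → 1/2500 → 1/2000 → 1/1600 → 1/1250 → 1/1000 → 1/800 → 1/640 → 1/500 — 3 stops longer (brighter).
ISO: 8000 → 6400 → 5000 → 4000 → 3200 → 2500 → 2000 → 1600 → 1250 → 1000 → 800 → 640 — 3 2/3 stops lower (darker).
Net change so far: 2/3 stop darker. Offset with the aperture: f/22 → f/20 → f/18.

f/18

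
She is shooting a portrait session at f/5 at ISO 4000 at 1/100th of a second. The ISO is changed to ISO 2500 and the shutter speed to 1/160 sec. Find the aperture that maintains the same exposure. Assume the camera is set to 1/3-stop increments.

f/3.2

ISO: 4000 → 3200 → 2500 — 2/3 stop dropped (darker).
Shutter speed: 1/100 → 1/125 → 1/160 — 2/3 stop faster (darker).
Net change so far: 1 1/3 stops darker. Offset with the aperture: f/5 → f/4.5 → f/4 → f/3.5 → f/3.2.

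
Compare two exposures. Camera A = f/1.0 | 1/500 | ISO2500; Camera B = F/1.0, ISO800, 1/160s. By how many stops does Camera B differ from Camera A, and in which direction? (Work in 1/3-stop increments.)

Aperture: unchanged.
Shutter speed: 1/500 → 1/400 → 1/320 → 1/250 → 1/200 → 1/160 — 1 2/3 stops slower (brighter).
ISO: 2500 → 2000 → 1600 → 1250 → 1000 → 800 — 1 2/3 stops dropped (darker).
Net: +1 2/3 −1 2/3 = 0 stops.

same exposure (0 stops)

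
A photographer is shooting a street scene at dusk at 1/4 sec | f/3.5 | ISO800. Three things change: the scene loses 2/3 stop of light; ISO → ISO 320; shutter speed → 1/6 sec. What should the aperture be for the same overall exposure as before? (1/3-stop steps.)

f/1.4

Scene light: 2/3 stop darker.
ISO: 800 → 640 → 500 → 400 → 320 — 1 1/3 stops dropped (darker).
Shutter speed: 1/4 → 1/5 → 1/6 — 2/3 stop shorter (darker).
Net so far: 2 2/3 stops darker. Aperture: f/3.5 → f/3.2 → f/2.8 → f/2.5 → f/2.2 → f/2 → f/1.8 → f/1.6 → f/1.4.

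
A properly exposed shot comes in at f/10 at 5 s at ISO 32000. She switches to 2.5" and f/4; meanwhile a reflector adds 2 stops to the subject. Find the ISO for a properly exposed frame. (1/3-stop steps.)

Scene light: 2 stops brighter.
Shutter speed: 5 → 4 → 3.2 → 2.5 — 1 stop faster (darker).
Aperture: f/10 → f/9 → f/8 → f/7.1 → f/6.3 → f/5.6 → f/5 → f/4.5 → f/4 — 2 2/3 stops opened up (brighter).
Net so far: 3 2/3 stops brighter. ISO: 32000 → 25600 → 20000 → 16000 → 12800 → 10000 → 8000 → 6400 → 5000 → 4000 → 3200 → 2500.

ISO 2500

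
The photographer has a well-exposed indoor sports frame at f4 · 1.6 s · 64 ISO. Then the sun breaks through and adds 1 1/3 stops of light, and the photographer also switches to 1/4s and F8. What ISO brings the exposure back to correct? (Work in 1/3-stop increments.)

ISO 640

Scene light: 1 1/3 stops brighter.
Shutter speed: 1.6 → 1.3 → 1 → 0.8 → 0.6 → 0.5 → 0.4 → 0.3 → 1/4 — 2 2/3 stops shorter (darker).
Aperture: f/4 → f/4.5 → f/5 → f/5.6 → f/6.3 → f/7.1 → f/8 — 2 stops narrower (darker).
Net so far: 3 1/3 stops darker. ISO: 64 → 80 → 100 → 125 → 160 → 200 → 250 → 320 → 400 → 500 → 640.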